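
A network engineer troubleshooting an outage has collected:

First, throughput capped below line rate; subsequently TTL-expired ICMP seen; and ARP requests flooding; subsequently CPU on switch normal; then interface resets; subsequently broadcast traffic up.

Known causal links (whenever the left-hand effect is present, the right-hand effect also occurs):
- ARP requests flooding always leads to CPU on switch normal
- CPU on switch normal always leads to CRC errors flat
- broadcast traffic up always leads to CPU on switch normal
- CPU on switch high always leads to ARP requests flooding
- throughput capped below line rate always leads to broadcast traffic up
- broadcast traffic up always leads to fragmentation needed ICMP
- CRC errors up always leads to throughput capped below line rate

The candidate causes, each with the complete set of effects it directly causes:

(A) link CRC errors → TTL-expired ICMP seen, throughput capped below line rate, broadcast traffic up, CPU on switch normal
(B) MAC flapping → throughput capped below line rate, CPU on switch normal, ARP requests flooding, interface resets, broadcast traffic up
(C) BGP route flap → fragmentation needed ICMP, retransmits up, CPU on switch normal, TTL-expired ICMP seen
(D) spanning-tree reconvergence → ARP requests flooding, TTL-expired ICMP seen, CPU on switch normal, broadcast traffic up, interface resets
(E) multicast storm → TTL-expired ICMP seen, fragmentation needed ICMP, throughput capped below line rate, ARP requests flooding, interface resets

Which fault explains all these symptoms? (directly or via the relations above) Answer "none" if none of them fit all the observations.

For each candidate, compare predicted effects to what was observed:
(A) link CRC errors — throughput capped below line rate +; TTL-expired ICMP seen +; ARP requests flooding -; CPU on switch normal +; interface resets -; broadcast traffic up +
(B) MAC flapping — throughput capped below line rate +; TTL-expired ICMP seen -; ARP requests flooding +; CPU on switch normal +; interface resets +; broadcast traffic up +
(C) BGP route flap — does not account for throughput capped below line rate, ARP requests flooding, interface resets, broadcast traffic up
(D) spanning-tree reconvergence — does not account for throughput capped below line rate
(E) multicast storm — accounts for every observation (CPU on switch normal through ARP requests flooding → CPU on switch normal)
(E) is the only candidate with no mismatches.

E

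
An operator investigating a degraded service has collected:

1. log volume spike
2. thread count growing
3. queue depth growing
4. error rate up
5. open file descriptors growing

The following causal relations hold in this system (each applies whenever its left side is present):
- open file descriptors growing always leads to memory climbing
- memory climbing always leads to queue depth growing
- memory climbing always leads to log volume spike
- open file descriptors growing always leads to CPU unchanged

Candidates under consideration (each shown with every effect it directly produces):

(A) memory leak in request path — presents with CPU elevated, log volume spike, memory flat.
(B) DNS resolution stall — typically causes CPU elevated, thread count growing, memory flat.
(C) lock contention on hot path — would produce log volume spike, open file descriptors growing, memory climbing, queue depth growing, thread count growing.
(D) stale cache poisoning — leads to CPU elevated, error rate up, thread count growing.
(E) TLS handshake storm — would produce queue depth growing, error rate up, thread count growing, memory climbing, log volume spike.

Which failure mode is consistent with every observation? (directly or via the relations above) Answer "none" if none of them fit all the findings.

Checking each candidate against the observations:
(A) memory leak in request path — log volume spike yes; thread count growing NO; queue depth growing NO; error rate up NO; open file descriptors growing NO
(B) DNS resolution stall — does not account for log volume spike, queue depth growing, error rate up, open file descriptors growing
(C) lock contention on hot path — log volume spike yes; thread count growing yes; queue depth growing yes; error rate up NO; open file descriptors growing yes
(D) stale cache poisoning — log volume spike NO; thread count growing yes; queue depth growing NO; error rate up yes; open file descriptors growing NO
(E) TLS handshake storm — log volume spike yes; thread count growing yes; queue depth growing yes; error rate up yes; open file descriptors growing NO
No candidate is consistent with all observations.

none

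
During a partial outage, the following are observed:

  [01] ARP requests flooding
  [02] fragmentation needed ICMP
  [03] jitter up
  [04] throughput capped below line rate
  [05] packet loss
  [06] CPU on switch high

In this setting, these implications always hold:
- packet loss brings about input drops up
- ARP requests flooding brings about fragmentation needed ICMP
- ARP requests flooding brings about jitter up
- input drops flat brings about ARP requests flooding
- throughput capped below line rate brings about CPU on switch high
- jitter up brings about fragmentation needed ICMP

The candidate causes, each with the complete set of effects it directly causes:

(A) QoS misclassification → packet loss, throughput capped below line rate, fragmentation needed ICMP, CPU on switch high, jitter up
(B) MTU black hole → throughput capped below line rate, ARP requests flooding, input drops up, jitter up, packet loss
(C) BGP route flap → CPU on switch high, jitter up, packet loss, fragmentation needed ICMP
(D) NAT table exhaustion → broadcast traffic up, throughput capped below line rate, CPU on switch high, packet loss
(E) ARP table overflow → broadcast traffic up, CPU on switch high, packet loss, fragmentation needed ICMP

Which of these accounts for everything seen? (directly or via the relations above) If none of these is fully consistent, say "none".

Checking each candidate against the observations:
(A) QoS misclassification — does not account for ARP requests flooding
(B) MTU black hole — ARP requests flooding match; fragmentation needed ICMP match (by ARP requests flooding → fragmentation needed ICMP); jitter up match; throughput capped below line rate match; packet loss match; CPU on switch high match (by throughput capped below line rate → CPU on switch high)
(C) BGP route flap — does not account for ARP requests flooding, throughput capped below line rate
(D) NAT table exhaustion — ARP requests flooding miss; fragmentation needed ICMP miss; jitter up miss; throughput capped below line rate match; packet loss match; CPU on switch high match
(E) ARP table overflow — ARP requests flooding miss; fragmentation needed ICMP match; jitter up miss; throughput capped below line rate miss; packet loss match; CPU on switch high match
Only (B) is consistent with every observation.

B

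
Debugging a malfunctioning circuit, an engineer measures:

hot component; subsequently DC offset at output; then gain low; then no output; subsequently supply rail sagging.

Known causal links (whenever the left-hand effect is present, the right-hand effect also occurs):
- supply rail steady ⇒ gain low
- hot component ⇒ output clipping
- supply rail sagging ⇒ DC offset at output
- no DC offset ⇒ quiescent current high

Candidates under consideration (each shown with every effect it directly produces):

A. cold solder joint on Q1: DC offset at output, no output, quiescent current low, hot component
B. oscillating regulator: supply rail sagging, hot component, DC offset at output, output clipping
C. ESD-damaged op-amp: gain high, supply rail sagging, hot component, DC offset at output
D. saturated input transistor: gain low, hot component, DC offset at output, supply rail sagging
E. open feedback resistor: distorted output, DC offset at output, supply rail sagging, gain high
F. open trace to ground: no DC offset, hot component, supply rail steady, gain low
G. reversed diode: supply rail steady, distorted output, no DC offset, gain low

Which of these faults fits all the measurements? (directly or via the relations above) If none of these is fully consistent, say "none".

none

Checking each candidate against the observations:
(A) cold solder joint on Q1 — does not account for gain low, supply rail sagging
(B) oscillating regulator — does not account for gain low, no output
(C) ESD-damaged op-amp — hot component +; DC offset at output +; gain low -; no output -; supply rail sagging +
(D) saturated input transistor — hot component +; DC offset at output +; gain low +; no output -; supply rail sagging +
(E) open feedback resistor — hot component -; DC offset at output +; gain low -; no output -; supply rail sagging +
(F) open trace to ground — fails on DC offset at output, no output, supply rail sagging (predicts no DC offset, not DC offset at output; predicts supply rail steady, not supply rail sagging)
(G) reversed diode — fails on hot component, DC offset at output, no output, supply rail sagging (predicts no DC offset, not DC offset at output; predicts supply rail steady, not supply rail sagging)
Every candidate fails on at least one observation.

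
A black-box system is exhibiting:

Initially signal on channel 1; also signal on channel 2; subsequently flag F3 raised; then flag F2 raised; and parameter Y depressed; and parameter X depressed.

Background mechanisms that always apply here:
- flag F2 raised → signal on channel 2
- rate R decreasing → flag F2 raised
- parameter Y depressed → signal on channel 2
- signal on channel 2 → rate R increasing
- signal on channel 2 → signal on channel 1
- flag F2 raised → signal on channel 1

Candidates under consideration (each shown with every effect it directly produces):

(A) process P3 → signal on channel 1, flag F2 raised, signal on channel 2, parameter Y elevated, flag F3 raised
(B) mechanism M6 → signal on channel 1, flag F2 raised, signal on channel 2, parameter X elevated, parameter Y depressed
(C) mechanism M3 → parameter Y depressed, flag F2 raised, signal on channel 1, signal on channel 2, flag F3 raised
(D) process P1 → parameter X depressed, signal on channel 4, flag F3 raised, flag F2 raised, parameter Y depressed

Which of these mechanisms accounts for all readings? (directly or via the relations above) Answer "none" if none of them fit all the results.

Testing each hypothesis:
(A) process P3 — signal on channel 1 +; signal on channel 2 +; flag F3 raised +; flag F2 raised +; parameter Y depressed -; parameter X depressed -
(B) mechanism M6 — fails on flag F3 raised, parameter X depressed (predicts parameter X elevated, not parameter X depressed)
(C) mechanism M3 — signal on channel 1 +; signal on channel 2 +; flag F3 raised +; flag F2 raised +; parameter Y depressed +; parameter X depressed -
(D) process P1 — signal on channel 1 + (by flag F2 raised → signal on channel 1); signal on channel 2 + (by parameter Y depressed → signal on channel 2); flag F3 raised +; flag F2 raised +; parameter Y depressed +; parameter X depressed +
(D) alone accounts for all the evidence.

D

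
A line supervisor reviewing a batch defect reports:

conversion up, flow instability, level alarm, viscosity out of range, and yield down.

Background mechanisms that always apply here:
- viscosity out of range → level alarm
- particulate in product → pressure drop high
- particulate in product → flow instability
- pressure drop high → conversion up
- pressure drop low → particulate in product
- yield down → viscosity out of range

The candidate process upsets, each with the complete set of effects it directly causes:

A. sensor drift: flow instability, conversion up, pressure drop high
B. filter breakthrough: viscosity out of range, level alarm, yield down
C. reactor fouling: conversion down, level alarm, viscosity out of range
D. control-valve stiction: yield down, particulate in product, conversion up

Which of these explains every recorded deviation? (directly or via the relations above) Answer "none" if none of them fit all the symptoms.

D

Testing each hypothesis:
(A) sensor drift — does not account for level alarm, viscosity out of range, yield down
(B) filter breakthrough — does not account for conversion up, flow instability
(C) reactor fouling — conversion up ✗; flow instability ✗; level alarm ✓; viscosity out of range ✓; yield down ✗
(D) control-valve stiction — accounts for every observation (flow instability through particulate in product → flow instability)
Only (D) is consistent with every observation.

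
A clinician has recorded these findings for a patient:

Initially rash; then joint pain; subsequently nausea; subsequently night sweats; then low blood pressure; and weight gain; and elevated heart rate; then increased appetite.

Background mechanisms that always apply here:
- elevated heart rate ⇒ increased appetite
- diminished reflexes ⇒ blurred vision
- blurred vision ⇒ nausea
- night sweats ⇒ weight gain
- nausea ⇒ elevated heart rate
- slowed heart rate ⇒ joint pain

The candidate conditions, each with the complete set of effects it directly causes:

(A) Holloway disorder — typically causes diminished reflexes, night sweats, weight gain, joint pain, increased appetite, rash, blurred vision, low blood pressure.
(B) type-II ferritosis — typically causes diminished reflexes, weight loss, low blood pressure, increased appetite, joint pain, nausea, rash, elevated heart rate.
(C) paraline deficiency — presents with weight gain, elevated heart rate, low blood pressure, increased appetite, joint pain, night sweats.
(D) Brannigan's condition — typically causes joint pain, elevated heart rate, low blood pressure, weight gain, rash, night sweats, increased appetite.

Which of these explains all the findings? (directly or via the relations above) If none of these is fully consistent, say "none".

For each candidate, compare predicted effects to what was observed:
(A) Holloway disorder — rash +; joint pain +; nausea + (by blurred vision → nausea); night sweats +; low blood pressure +; weight gain +; elevated heart rate + (by blurred vision → nausea → elevated heart rate); increased appetite +
(B) type-II ferritosis — fails on night sweats, weight gain (predicts weight loss, not weight gain)
(C) paraline deficiency — does not account for rash, nausea
(D) Brannigan's condition — rash +; joint pain +; nausea -; night sweats +; low blood pressure +; weight gain +; elevated heart rate +; increased appetite +
(A) is the only candidate with no mismatches.

A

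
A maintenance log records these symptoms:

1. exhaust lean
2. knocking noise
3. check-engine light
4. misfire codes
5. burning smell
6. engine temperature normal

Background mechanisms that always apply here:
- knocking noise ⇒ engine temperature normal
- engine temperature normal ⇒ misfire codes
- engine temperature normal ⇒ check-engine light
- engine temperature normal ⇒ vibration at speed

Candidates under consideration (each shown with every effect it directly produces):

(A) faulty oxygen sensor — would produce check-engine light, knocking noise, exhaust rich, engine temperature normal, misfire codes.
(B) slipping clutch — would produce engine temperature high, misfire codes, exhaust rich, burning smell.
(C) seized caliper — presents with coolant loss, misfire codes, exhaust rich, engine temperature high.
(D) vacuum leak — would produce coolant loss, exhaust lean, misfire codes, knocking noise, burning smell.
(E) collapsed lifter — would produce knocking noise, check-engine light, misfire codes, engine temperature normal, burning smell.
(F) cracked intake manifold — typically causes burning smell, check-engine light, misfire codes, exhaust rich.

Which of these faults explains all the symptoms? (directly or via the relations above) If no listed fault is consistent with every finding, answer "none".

D

Testing each hypothesis:
(A) faulty oxygen sensor — fails on exhaust lean, burning smell (predicts exhaust rich, not exhaust lean)
(B) slipping clutch — fails on exhaust lean, knocking noise, check-engine light, engine temperature normal (predicts exhaust rich, not exhaust lean; predicts engine temperature high, not engine temperature normal)
(C) seized caliper — exhaust lean miss; knocking noise miss; check-engine light miss; misfire codes match; burning smell miss; engine temperature normal miss
(D) vacuum leak — accounts for every observation (check-engine light by knocking noise → engine temperature normal → check-engine light)
(E) collapsed lifter — exhaust lean miss; knocking noise match; check-engine light match; misfire codes match; burning smell match; engine temperature normal match
(F) cracked intake manifold — exhaust lean miss; knocking noise miss; check-engine light match; misfire codes match; burning smell match; engine temperature normal miss
(D) is the only candidate with no mismatches.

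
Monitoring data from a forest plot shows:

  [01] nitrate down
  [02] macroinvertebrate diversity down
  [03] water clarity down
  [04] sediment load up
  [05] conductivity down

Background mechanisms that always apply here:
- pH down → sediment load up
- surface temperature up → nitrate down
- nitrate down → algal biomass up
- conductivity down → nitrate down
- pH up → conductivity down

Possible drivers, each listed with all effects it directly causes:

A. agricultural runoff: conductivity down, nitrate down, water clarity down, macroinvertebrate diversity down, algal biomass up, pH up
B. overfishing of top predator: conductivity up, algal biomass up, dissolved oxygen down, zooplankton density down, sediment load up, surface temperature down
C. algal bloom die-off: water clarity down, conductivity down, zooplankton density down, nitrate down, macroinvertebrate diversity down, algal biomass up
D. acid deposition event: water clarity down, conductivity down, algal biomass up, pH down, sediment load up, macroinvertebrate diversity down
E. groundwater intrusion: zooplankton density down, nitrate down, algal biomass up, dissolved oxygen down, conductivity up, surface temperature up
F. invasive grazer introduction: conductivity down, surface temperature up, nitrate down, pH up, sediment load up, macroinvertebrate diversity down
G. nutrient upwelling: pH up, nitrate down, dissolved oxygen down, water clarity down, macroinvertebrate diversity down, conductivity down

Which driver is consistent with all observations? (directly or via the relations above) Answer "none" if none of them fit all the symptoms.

Testing each hypothesis:
(A) agricultural runoff — nitrate down yes; macroinvertebrate diversity down yes; water clarity down yes; sediment load up NO; conductivity down yes
(B) overfishing of top predator — fails on nitrate down, macroinvertebrate diversity down, water clarity down, conductivity down (predicts conductivity up, not conductivity down)
(C) algal bloom die-off — nitrate down yes; macroinvertebrate diversity down yes; water clarity down yes; sediment load up NO; conductivity down yes
(D) acid deposition event — nitrate down yes (by conductivity down → nitrate down); macroinvertebrate diversity down yes; water clarity down yes; sediment load up yes; conductivity down yes
(E) groundwater intrusion — fails on macroinvertebrate diversity down, water clarity down, sediment load up, conductivity down (predicts conductivity up, not conductivity down)
(F) invasive grazer introduction — nitrate down yes; macroinvertebrate diversity down yes; water clarity down NO; sediment load up yes; conductivity down yes
(G) nutrient upwelling — does not account for sediment load up
(D) alone accounts for all the evidence.

D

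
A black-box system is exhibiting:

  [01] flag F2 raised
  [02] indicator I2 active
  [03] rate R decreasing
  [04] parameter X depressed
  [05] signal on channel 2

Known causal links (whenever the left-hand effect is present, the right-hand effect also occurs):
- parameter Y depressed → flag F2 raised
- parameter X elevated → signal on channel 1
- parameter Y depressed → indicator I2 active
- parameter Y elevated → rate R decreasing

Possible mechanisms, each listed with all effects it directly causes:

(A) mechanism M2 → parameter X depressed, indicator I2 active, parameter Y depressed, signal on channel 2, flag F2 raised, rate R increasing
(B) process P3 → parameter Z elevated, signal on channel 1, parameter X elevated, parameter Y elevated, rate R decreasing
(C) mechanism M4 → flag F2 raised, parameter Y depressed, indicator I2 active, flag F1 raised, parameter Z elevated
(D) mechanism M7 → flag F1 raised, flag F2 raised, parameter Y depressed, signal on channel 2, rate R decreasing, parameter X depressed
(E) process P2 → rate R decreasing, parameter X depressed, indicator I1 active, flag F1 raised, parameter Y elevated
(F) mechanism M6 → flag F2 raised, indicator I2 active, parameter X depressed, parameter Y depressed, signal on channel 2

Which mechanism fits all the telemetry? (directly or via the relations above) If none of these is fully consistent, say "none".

Per-candidate check:
(A) mechanism M2 — flag F2 raised yes; indicator I2 active yes; rate R decreasing NO; parameter X depressed yes; signal on channel 2 yes
(B) process P3 — fails on flag F2 raised, indicator I2 active, parameter X depressed, signal on channel 2 (predicts parameter X elevated, not parameter X depressed)
(C) mechanism M4 — does not account for rate R decreasing, parameter X depressed, signal on channel 2
(D) mechanism M7 — accounts for every observation (indicator I2 active by parameter Y depressed → indicator I2 active)
(E) process P2 — flag F2 raised NO; indicator I2 active NO; rate R decreasing yes; parameter X depressed yes; signal on channel 2 NO
(F) mechanism M6 — flag F2 raised yes; indicator I2 active yes; rate R decreasing NO; parameter X depressed yes; signal on channel 2 yes
Only (D) is consistent with every observation.

D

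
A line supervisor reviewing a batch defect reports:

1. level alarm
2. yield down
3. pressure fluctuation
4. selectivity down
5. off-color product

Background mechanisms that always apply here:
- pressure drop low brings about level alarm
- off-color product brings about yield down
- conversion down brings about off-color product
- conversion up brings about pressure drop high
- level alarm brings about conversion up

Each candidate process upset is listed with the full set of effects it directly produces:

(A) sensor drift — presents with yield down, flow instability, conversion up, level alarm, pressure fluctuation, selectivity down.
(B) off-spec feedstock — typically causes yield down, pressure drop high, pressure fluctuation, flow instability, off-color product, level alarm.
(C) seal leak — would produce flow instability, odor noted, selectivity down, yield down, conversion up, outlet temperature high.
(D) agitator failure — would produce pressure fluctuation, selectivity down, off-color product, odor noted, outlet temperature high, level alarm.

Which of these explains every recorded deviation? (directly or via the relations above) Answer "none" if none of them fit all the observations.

D

For each candidate, compare predicted effects to what was observed:
(A) sensor drift — level alarm yes; yield down yes; pressure fluctuation yes; selectivity down yes; off-color product NO
(B) off-spec feedstock — level alarm yes; yield down yes; pressure fluctuation yes; selectivity down NO; off-color product yes
(C) seal leak — level alarm NO; yield down yes; pressure fluctuation NO; selectivity down yes; off-color product NO
(D) agitator failure — level alarm yes; yield down yes (through off-color product → yield down); pressure fluctuation yes; selectivity down yes; off-color product yes
(D) is the only candidate with no mismatches.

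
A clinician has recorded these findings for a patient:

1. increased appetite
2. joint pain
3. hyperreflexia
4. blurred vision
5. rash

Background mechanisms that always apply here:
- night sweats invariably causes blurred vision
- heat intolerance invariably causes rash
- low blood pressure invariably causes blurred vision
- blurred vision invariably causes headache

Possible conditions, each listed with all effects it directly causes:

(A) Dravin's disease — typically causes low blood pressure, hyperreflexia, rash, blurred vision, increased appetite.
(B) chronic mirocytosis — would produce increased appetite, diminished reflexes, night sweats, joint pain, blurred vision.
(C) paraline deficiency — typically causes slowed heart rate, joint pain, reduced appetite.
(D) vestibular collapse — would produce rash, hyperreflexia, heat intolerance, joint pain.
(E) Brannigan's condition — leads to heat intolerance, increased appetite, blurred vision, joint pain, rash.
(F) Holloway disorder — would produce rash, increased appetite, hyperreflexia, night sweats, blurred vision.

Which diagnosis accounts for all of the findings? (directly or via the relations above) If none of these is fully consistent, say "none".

none

Per-candidate check:
(A) Dravin's disease — increased appetite yes; joint pain NO; hyperreflexia yes; blurred vision yes; rash yes
(B) chronic mirocytosis — fails on hyperreflexia, rash (predicts diminished reflexes, not hyperreflexia)
(C) paraline deficiency — increased appetite NO; joint pain yes; hyperreflexia NO; blurred vision NO; rash NO
(D) vestibular collapse — increased appetite NO; joint pain yes; hyperreflexia yes; blurred vision NO; rash yes
(E) Brannigan's condition — increased appetite yes; joint pain yes; hyperreflexia NO; blurred vision yes; rash yes
(F) Holloway disorder — does not account for joint pain
Every candidate fails on at least one observation.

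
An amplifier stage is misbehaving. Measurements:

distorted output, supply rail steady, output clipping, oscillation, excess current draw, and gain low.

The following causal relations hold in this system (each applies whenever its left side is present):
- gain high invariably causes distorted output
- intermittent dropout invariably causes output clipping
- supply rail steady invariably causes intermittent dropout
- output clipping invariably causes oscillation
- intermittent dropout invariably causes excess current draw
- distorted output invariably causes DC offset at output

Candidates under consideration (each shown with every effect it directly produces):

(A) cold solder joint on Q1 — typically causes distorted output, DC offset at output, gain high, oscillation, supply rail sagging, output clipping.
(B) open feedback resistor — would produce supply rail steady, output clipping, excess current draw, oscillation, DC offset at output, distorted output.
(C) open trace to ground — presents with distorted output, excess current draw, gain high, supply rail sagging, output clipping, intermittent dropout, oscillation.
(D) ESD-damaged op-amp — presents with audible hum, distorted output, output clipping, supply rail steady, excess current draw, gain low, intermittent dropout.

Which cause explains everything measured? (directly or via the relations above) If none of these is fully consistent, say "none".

Per-candidate check:
(A) cold solder joint on Q1 — distorted output yes; supply rail steady NO; output clipping yes; oscillation yes; excess current draw NO; gain low NO
(B) open feedback resistor — distorted output yes; supply rail steady yes; output clipping yes; oscillation yes; excess current draw yes; gain low NO
(C) open trace to ground — distorted output yes; supply rail steady NO; output clipping yes; oscillation yes; excess current draw yes; gain low NO
(D) ESD-damaged op-amp — accounts for every observation (oscillation through output clipping → oscillation)
Only (D) is consistent with every observation.

D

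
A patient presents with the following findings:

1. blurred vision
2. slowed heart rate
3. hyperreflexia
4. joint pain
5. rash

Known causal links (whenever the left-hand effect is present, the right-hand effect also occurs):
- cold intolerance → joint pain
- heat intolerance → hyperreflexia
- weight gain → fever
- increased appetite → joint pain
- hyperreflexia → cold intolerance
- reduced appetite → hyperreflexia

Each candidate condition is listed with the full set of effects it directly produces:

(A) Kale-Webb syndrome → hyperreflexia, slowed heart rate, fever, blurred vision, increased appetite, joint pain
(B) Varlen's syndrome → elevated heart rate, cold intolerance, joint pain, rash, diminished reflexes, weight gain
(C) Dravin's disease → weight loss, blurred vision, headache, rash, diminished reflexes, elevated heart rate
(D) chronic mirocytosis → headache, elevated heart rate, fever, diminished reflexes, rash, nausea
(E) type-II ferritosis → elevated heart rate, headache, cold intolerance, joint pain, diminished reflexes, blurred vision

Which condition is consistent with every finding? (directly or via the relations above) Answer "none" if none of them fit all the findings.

Per-candidate check:
(A) Kale-Webb syndrome — blurred vision yes; slowed heart rate yes; hyperreflexia yes; joint pain yes; rash NO
(B) Varlen's syndrome — blurred vision NO; slowed heart rate NO; hyperreflexia NO; joint pain yes; rash yes
(C) Dravin's disease — blurred vision yes; slowed heart rate NO; hyperreflexia NO; joint pain NO; rash yes
(D) chronic mirocytosis — blurred vision NO; slowed heart rate NO; hyperreflexia NO; joint pain NO; rash yes
(E) type-II ferritosis — fails on slowed heart rate, hyperreflexia, rash (predicts elevated heart rate, not slowed heart rate; predicts diminished reflexes, not hyperreflexia)
Every candidate fails on at least one observation.

none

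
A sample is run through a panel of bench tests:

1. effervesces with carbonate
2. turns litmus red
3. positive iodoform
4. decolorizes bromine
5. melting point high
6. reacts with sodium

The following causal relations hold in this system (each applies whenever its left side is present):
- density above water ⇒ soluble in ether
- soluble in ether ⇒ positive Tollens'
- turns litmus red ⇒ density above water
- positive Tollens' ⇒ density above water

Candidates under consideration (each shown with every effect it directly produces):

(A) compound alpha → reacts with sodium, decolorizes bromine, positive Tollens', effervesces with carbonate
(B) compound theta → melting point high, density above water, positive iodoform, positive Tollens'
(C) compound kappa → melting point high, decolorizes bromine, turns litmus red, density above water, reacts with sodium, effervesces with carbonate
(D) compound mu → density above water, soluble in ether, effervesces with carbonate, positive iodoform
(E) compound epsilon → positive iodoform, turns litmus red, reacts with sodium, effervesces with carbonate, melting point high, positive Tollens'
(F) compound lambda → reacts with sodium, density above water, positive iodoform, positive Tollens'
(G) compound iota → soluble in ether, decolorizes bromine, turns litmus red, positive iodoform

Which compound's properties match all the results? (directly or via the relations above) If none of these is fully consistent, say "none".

Per-candidate check:
(A) compound alpha — does not account for turns litmus red, positive iodoform, melting point high
(B) compound theta — effervesces with carbonate miss; turns litmus red miss; positive iodoform match; decolorizes bromine miss; melting point high match; reacts with sodium miss
(C) compound kappa — effervesces with carbonate match; turns litmus red match; positive iodoform miss; decolorizes bromine match; melting point high match; reacts with sodium match
(D) compound mu — does not account for turns litmus red, decolorizes bromine, melting point high, reacts with sodium
(E) compound epsilon — effervesces with carbonate match; turns litmus red match; positive iodoform match; decolorizes bromine miss; melting point high match; reacts with sodium match
(F) compound lambda — does not account for effervesces with carbonate, turns litmus red, decolorizes bromine, melting point high
(G) compound iota — does not account for effervesces with carbonate, melting point high, reacts with sodium
Every candidate fails on at least one observation.

none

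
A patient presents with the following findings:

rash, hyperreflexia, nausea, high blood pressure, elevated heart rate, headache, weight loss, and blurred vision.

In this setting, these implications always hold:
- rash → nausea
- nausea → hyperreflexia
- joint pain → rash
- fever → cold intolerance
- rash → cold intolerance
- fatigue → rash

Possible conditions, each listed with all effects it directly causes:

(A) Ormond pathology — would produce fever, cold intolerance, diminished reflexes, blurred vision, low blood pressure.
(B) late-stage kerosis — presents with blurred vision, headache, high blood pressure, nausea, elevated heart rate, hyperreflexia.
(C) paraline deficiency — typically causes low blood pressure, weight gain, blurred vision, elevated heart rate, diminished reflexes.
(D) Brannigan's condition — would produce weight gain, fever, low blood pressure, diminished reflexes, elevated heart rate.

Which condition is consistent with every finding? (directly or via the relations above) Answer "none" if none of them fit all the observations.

Testing each hypothesis:
(A) Ormond pathology — fails on rash, hyperreflexia, nausea, high blood pressure, elevated heart rate, headache, weight loss (predicts diminished reflexes, not hyperreflexia; predicts low blood pressure, not high blood pressure)
(B) late-stage kerosis — rash NO; hyperreflexia yes; nausea yes; high blood pressure yes; elevated heart rate yes; headache yes; weight loss NO; blurred vision yes
(C) paraline deficiency — fails on rash, hyperreflexia, nausea, high blood pressure, headache, weight loss (predicts diminished reflexes, not hyperreflexia; predicts low blood pressure, not high blood pressure; predicts weight gain, not weight loss)
(D) Brannigan's condition — rash NO; hyperreflexia NO; nausea NO; high blood pressure NO; elevated heart rate yes; headache NO; weight loss NO; blurred vision NO
Every candidate fails on at least one observation.

none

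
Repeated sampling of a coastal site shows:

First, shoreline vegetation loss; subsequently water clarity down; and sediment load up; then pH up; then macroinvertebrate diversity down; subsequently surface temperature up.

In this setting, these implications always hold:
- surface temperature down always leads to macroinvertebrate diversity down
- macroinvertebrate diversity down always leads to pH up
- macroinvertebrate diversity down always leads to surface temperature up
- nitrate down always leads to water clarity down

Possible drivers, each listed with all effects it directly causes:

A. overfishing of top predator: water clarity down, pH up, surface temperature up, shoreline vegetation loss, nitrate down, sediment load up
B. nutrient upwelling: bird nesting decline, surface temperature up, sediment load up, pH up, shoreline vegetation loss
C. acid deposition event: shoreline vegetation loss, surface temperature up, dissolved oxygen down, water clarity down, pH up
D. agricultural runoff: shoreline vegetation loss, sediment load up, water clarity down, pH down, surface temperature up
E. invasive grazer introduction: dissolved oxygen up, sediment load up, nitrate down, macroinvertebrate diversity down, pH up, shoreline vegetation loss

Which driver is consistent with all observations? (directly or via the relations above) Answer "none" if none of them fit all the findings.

For each candidate, compare predicted effects to what was observed:
(A) overfishing of top predator — shoreline vegetation loss yes; water clarity down yes; sediment load up yes; pH up yes; macroinvertebrate diversity down NO; surface temperature up yes
(B) nutrient upwelling — does not account for water clarity down, macroinvertebrate diversity down
(C) acid deposition event — shoreline vegetation loss yes; water clarity down yes; sediment load up NO; pH up yes; macroinvertebrate diversity down NO; surface temperature up yes
(D) agricultural runoff — fails on pH up, macroinvertebrate diversity down (predicts pH down, not pH up)
(E) invasive grazer introduction — accounts for every observation (water clarity down via nitrate down → water clarity down)
(E) is the only candidate with no mismatches.

E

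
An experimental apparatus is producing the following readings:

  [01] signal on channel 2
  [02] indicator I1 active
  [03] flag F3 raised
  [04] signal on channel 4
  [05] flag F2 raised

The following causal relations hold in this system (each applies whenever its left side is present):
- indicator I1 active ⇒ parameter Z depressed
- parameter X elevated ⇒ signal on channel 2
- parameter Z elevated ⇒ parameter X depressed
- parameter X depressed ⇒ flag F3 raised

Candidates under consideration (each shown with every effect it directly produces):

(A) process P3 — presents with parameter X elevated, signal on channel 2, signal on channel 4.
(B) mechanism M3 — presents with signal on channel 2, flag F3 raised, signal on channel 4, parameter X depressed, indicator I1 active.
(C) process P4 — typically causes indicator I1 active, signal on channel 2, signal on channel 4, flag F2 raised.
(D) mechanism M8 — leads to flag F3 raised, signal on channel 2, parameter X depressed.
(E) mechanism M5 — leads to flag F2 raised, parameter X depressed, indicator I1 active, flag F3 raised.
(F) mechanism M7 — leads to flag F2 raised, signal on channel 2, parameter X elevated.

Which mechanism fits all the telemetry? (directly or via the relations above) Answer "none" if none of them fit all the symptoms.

Testing each hypothesis:
(A) process P3 — does not account for indicator I1 active, flag F3 raised, flag F2 raised
(B) mechanism M3 — signal on channel 2 match; indicator I1 active match; flag F3 raised match; signal on channel 4 match; flag F2 raised miss
(C) process P4 — does not account for flag F3 raised
(D) mechanism M8 — does not account for indicator I1 active, signal on channel 4, flag F2 raised
(E) mechanism M5 — does not account for signal on channel 2, signal on channel 4
(F) mechanism M7 — signal on channel 2 match; indicator I1 active miss; flag F3 raised miss; signal on channel 4 miss; flag F2 raised match
No candidate is consistent with all observations.

none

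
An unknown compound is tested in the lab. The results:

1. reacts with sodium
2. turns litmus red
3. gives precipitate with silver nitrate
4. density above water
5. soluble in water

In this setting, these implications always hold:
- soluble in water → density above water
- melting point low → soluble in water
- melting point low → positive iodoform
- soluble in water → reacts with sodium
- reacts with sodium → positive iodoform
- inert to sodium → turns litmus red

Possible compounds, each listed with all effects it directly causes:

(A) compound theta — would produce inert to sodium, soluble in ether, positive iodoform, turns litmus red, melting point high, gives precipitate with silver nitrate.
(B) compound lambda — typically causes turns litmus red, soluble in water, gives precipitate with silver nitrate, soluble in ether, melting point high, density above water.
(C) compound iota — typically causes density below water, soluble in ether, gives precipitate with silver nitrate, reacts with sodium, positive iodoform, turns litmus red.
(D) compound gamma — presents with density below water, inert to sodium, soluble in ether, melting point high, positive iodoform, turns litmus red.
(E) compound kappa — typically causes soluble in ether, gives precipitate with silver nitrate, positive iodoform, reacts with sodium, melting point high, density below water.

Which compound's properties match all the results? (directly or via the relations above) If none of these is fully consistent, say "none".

Testing each hypothesis:
(A) compound theta — reacts with sodium miss; turns litmus red match; gives precipitate with silver nitrate match; density above water miss; soluble in water miss
(B) compound lambda — reacts with sodium match (by soluble in water → reacts with sodium); turns litmus red match; gives precipitate with silver nitrate match; density above water match; soluble in water match
(C) compound iota — fails on density above water, soluble in water (predicts density below water, not density above water)
(D) compound gamma — fails on reacts with sodium, gives precipitate with silver nitrate, density above water, soluble in water (predicts inert to sodium, not reacts with sodium; predicts density below water, not density above water)
(E) compound kappa — fails on turns litmus red, density above water, soluble in water (predicts density below water, not density above water)
(B) alone accounts for all the evidence.

B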